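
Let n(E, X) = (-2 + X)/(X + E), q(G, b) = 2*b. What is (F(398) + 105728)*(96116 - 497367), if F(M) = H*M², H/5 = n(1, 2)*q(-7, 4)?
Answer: -42423465728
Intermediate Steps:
n(E, X) = (-2 + X)/(E + X)
H = 0 (H = 5*(((-2 + 2)/(1 + 2))*(2*4)) = 5*((0/3)*8) = 5*(((⅓)*0)*8) = 5*(0*8) = 5*0 = 0)
F(M) = 0 (F(M) = 0*M² = 0)
(F(398) + 105728)*(96116 - 497367) = (0 + 105728)*(96116 - 497367) = 105728*(-401251) = -42423465728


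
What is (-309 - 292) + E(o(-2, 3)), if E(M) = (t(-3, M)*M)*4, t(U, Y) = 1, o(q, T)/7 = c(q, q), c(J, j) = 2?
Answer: -545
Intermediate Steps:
o(q, T) = 14 (o(q, T) = 7*2 = 14)
E(M) = 4*M (E(M) = (1*M)*4 = M*4 = 4*M)
(-309 - 292) + E(o(-2, 3)) = (-309 - 292) + 4*14 = -601 + 56 = -545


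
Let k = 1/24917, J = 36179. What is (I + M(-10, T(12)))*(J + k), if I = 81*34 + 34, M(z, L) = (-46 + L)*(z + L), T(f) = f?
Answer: 2452004231680/24917 ≈ 9.8407e+7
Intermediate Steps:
M(z, L) = (-46 + L)*(L + z)
k = 1/24917 ≈ 4.0133e-5
I = 2788 (I = 2754 + 34 = 2788)
(I + M(-10, T(12)))*(J + k) = (2788 + (12² - 46*12 - 46*(-10) + 12*(-10)))*(36179 + 1/24917) = (2788 + (144 - 552 + 460 - 120))*(901472144/24917) = (2788 - 68)*(901472144/24917) = 2720*(901472144/24917) = 2452004231680/24917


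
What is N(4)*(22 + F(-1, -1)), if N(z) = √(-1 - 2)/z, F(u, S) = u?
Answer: 21*I*√3/4 ≈ 9.0933*I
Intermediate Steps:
N(z) = I*√3/z (N(z) = √(-3)/z = (I*√3)/z = I*√3/z)
N(4)*(22 + F(-1, -1)) = (I*√3/4)*(22 - 1) = (I*√3*(¼))*21 = (I*√3/4)*21 = 21*I*√3/4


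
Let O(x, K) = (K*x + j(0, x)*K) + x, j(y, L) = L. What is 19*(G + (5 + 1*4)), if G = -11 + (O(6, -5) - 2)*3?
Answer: -3230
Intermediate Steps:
O(x, K) = x + 2*K*x (O(x, K) = (K*x + x*K) + x = (K*x + K*x) + x = 2*K*x + x = x + 2*K*x)
G = -179 (G = -11 + (6*(1 + 2*(-5)) - 2)*3 = -11 + (6*(1 - 10) - 2)*3 = -11 + (6*(-9) - 2)*3 = -11 + (-54 - 2)*3 = -11 - 56*3 = -11 - 168 = -179)
19*(G + (5 + 1*4)) = 19*(-179 + (5 + 1*4)) = 19*(-179 + (5 + 4)) = 19*(-179 + 9) = 19*(-170) = -3230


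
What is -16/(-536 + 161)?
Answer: 16/375 ≈ 0.042667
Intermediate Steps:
-16/(-536 + 161) = -16/(-375) = -1/375*(-16) = 16/375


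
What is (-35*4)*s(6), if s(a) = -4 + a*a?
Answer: -4480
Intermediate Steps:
s(a) = -4 + a²
(-35*4)*s(6) = (-35*4)*(-4 + 6²) = -140*(-4 + 36) = -140*32 = -4480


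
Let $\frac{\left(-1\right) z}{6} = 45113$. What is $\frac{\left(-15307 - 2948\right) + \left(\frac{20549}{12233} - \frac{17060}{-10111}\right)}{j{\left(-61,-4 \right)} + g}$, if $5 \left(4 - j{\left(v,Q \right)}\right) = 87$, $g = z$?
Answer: $\frac{1612503909390}{23915171998913} \approx 0.067426$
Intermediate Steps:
$z = -270678$ ($z = \left(-6\right) 45113 = -270678$)
$g = -270678$
$j{\left(v,Q \right)} = - \frac{67}{5}$ ($j{\left(v,Q \right)} = 4 - \frac{87}{5} = - \frac{67}{5}$)
$\frac{\left(-15307 - 2948\right) + \left(\frac{20549}{12233} - \frac{17060}{-10111}\right)}{j{\left(-61,-4 \right)} + g} = \frac{\left(-15307 - 2948\right) + \left(\frac{20549}{12233} - \frac{17060}{-10111}\right)}{- \frac{67}{5} - 270678} = \frac{-18255 + \left(20549 \cdot \frac{1}{12233} - - \frac{17060}{10111}\right)}{- \frac{1353457}{5}} = \left(-18255 + \left(\frac{20549}{12233} + \frac{17060}{10111}\right)\right) \left(- \frac{5}{1353457}\right) = \left(-18255 + \frac{416465919}{123687863}\right) \left(- \frac{5}{1353457}\right) = \left(- \frac{2257505473146}{123687863}\right) \left(- \frac{5}{1353457}\right) = \frac{1612503909390}{23915171998913}$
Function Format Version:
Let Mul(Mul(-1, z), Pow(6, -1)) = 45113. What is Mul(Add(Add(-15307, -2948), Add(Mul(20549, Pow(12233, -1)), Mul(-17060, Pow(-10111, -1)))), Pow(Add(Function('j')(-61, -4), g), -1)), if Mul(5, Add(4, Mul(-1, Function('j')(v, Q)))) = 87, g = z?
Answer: Rational(1612503909390, 23915171998913) ≈ 0.067426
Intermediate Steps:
z = -270678 (z = Mul(-6, 45113) = -270678)
g = -270678
Function('j')(v, Q) = Rational(-67, 5) (Function('j')(v, Q) = Add(4, Mul(Rational(-1, 5), 87)) = Add(4, Rational(-87, 5)) = Rational(-67, 5))
Mul(Add(Add(-15307, -2948), Add(Mul(20549, Pow(12233, -1)), Mul(-17060, Pow(-10111, -1)))), Pow(Add(Function('j')(-61, -4), g), -1)) = Mul(Add(Add(-15307, -2948), Add(Mul(20549, Pow(12233, -1)), Mul(-17060, Pow(-10111, -1)))), Pow(Add(Rational(-67, 5), -270678), -1)) = Mul(Add(-18255, Add(Mul(20549, Rational(1, 12233)), Mul(-17060, Rational(-1, 10111)))), Pow(Rational(-1353457, 5), -1)) = Mul(Add(-18255, Add(Rational(20549, 12233), Rational(17060, 10111))), Rational(-5, 1353457)) = Mul(Add(-18255, Rational(416465919, 123687863)), Rational(-5, 1353457)) = Mul(Rational(-2257505473146, 123687863), Rational(-5, 1353457)) = Rational(1612503909390, 23915171998913)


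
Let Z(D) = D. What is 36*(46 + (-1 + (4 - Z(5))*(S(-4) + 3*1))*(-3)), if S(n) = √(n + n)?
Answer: 2088 + 216*I*√2 ≈ 2088.0 + 305.47*I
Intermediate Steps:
S(n) = √2*√n (S(n) = √(2*n) = √2*√n)
36*(46 + (-1 + (4 - Z(5))*(S(-4) + 3*1))*(-3)) = 36*(46 + (-1 + (4 - 1*5)*(√2*√(-4) + 3*1))*(-3)) = 36*(46 + (-1 + (4 - 5)*(√2*(2*I) + 3))*(-3)) = 36*(46 + (-1 - (2*I*√2 + 3))*(-3)) = 36*(46 + (-1 - (3 + 2*I*√2))*(-3)) = 36*(46 + (-1 + (-3 - 2*I*√2))*(-3)) = 36*(46 + (-4 - 2*I*√2)*(-3)) = 36*(46 + (12 + 6*I*√2)) = 36*(58 + 6*I*√2) = 2088 + 216*I*√2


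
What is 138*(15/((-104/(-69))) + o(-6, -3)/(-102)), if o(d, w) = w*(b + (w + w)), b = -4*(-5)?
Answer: 1264287/884 ≈ 1430.2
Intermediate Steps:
b = 20
o(d, w) = w*(20 + 2*w) (o(d, w) = w*(20 + (w + w)) = w*(20 + 2*w))
138*(15/((-104/(-69))) + o(-6, -3)/(-102)) = 138*(15/((-104/(-69))) + (2*(-3)*(10 - 3))/(-102)) = 138*(15/((-104*(-1/69))) + (2*(-3)*7)*(-1/102)) = 138*(15/(104/69) - 42*(-1/102)) = 138*(15*(69/104) + 7/17) = 138*(1035/104 + 7/17) = 138*(18323/1768) = 1264287/884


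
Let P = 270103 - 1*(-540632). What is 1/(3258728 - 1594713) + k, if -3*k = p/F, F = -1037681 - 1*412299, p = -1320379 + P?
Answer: -42402545536/361918270455 ≈ -0.11716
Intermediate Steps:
P = 810735 (P = 270103 + 540632 = 810735)
p = -509644 (p = -1320379 + 810735 = -509644)
F = -1449980 (F = -1037681 - 412299 = -1449980)
k = -127411/1087485 (k = -(-509644)/(3*(-1449980)) = -(-509644)*(-1)/(3*1449980) = -1/3*127411/362495 = -127411/1087485 ≈ -0.11716)
1/(3258728 - 1594713) + k = 1/(3258728 - 1594713) - 127411/1087485 = 1/1664015 - 127411/1087485 = -42402545536/361918270455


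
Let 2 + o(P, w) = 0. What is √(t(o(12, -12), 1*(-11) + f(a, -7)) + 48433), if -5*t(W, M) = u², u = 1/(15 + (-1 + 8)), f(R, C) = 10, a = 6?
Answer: √586039295/110 ≈ 220.07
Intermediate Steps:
o(P, w) = -2 (o(P, w) = -2 + 0 = -2)
u = 1/22 (u = 1/(15 + 7) = 1/22 ≈ 0.045455)
t(W, M) = -1/2420 (t(W, M) = -(1/22)²/5 = -⅕*1/484 = -1/2420)
√(t(o(12, -12), 1*(-11) + f(a, -7)) + 48433) = √(-1/2420 + 48433) = √(117207859/2420) = √586039295/110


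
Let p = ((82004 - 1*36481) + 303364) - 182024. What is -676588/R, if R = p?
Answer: -676588/166863 ≈ -4.0547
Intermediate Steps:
p = 166863 (p = ((82004 - 36481) + 303364) - 182024 = (45523 + 303364) - 182024 = 348887 - 182024 = 166863)
R = 166863
-676588/R = -676588/166863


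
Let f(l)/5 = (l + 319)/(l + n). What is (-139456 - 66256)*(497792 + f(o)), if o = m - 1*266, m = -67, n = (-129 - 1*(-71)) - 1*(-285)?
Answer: -5427301958832/53 ≈ -1.0240e+11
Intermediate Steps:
n = 227 (n = (-129 + 71) + 285 = -58 + 285 = 227)
o = -333 (o = -67 - 1*266 = -67 - 266 = -333)
f(l) = 5*(319 + l)/(227 + l) (f(l) = 5*((l + 319)/(l + 227)) = 5*((319 + l)/(227 + l)) = 5*(319 + l)/(227 + l))
(-139456 - 66256)*(497792 + f(o)) = (-139456 - 66256)*(497792 + 5*(319 - 333)/(227 - 333)) = -205712*(497792 + 5*(-14)/(-106)) = -205712*(497792 + 5*(-1/106)*(-14)) = -205712*(497792 + 35/53) = -205712*26383011/53 = -5427301958832/53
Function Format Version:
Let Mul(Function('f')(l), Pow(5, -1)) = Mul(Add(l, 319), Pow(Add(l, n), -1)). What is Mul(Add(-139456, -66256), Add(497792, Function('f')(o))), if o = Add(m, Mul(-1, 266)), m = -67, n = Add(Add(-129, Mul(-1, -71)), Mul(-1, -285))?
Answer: Rational(-5427301958832, 53) ≈ -1.0240e+11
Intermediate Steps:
n = 227 (n = Add(Add(-129, 71), 285) = Add(-58, 285) = 227)
o = -333 (o = Add(-67, Mul(-1, 266)) = Add(-67, -266) = -333)
Function('f')(l) = Mul(5, Pow(Add(227, l), -1), Add(319, l)) (Function('f')(l) = Mul(5, Mul(Add(l, 319), Pow(Add(l, 227), -1))) = Mul(5, Mul(Add(319, l), Pow(Add(227, l), -1))) = Mul(5, Mul(Pow(Add(227, l), -1), Add(319, l))) = Mul(5, Pow(Add(227, l), -1), Add(319, l)))
Mul(Add(-139456, -66256), Add(497792, Function('f')(o))) = Mul(Add(-139456, -66256), Add(497792, Mul(5, Pow(Add(227, -333), -1), Add(319, -333)))) = Mul(-205712, Add(497792, Mul(5, Pow(-106, -1), -14))) = Mul(-205712, Add(497792, Mul(5, Rational(-1, 106), -14))) = Mul(-205712, Add(497792, Rational(35, 53))) = Mul(-205712, Rational(26383011, 53)) = Rational(-5427301958832, 53)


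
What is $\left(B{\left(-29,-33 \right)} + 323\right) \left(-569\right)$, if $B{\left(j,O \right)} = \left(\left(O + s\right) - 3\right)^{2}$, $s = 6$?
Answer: $-695887$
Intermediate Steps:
$B{\left(j,O \right)} = \left(3 + O\right)^{2}$ ($B{\left(j,O \right)} = \left(\left(O + 6\right) - 3\right)^{2} = \left(\left(6 + O\right) - 3\right)^{2} = \left(3 + O\right)^{2}$)
$\left(B{\left(-29,-33 \right)} + 323\right) \left(-569\right) = \left(\left(3 - 33\right)^{2} + 323\right) \left(-569\right) = \left(\left(-30\right)^{2} + 323\right) \left(-569\right) = \left(900 + 323\right) \left(-569\right) = 1223 \left(-569\right) = -695887$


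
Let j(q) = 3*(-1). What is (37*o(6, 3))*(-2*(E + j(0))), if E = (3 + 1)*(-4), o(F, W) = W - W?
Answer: 0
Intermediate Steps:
o(F, W) = 0
E = -16 (E = 4*(-4) = -16)
j(q) = -3
(37*o(6, 3))*(-2*(E + j(0))) = (37*0)*(-2*(-16 - 3)) = 0*(-2*(-19)) = 0*38 = 0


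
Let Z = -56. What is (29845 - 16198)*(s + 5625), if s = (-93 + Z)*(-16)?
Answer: 109298823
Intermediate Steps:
s = 2384 (s = (-93 - 56)*(-16) = -149*(-16) = 2384)
(29845 - 16198)*(s + 5625) = (29845 - 16198)*(2384 + 5625) = 13647*8009 = 109298823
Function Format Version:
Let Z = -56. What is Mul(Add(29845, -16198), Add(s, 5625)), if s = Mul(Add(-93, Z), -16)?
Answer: 109298823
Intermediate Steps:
s = 2384 (s = Mul(Add(-93, -56), -16) = Mul(-149, -16) = 2384)
Mul(Add(29845, -16198), Add(s, 5625)) = Mul(Add(29845, -16198), Add(2384, 5625)) = Mul(13647, 8009) = 109298823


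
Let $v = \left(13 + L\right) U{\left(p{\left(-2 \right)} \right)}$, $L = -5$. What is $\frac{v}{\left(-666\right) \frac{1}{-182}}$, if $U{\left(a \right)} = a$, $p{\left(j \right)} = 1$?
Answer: $\frac{728}{333} \approx 2.1862$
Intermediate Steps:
$v = 8$ ($v = \left(13 - 5\right) 1 = 8 \cdot 1 = 8$)
$\frac{v}{\left(-666\right) \frac{1}{-182}} = \frac{8}{\left(-666\right) \frac{1}{-182}} = \frac{8}{\left(-666\right) \left(- \frac{1}{182}\right)} = \frac{8}{\frac{333}{91}} = 8 \cdot \frac{91}{333} = \frac{728}{333}$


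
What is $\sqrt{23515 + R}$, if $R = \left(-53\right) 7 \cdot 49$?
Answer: $2 \sqrt{1334} \approx 73.048$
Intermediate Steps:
$R = -18179$ ($R = \left(-371\right) 49 = -18179$)
$\sqrt{23515 + R} = \sqrt{23515 - 18179} = \sqrt{5336} = 2 \sqrt{1334}$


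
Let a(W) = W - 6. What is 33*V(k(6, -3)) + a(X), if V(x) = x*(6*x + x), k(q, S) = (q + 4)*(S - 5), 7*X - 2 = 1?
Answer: 10348761/7 ≈ 1.4784e+6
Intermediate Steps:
X = 3/7 (X = 2/7 + (1/7)*1 = 2/7 + 1/7 = 3/7 ≈ 0.42857)
a(W) = -6 + W
k(q, S) = (-5 + S)*(4 + q) (k(q, S) = (4 + q)*(-5 + S) = (-5 + S)*(4 + q))
V(x) = 7*x**2 (V(x) = x*(7*x) = 7*x**2)
33*V(k(6, -3)) + a(X) = 33*(7*(-20 - 5*6 + 4*(-3) - 3*6)**2) + (-6 + 3/7) = 33*(7*(-20 - 30 - 12 - 18)**2) - 39/7 = 33*(7*(-80)**2) - 39/7 = 33*(7*6400) - 39/7 = 33*44800 - 39/7 = 1478400 - 39/7 = 10348761/7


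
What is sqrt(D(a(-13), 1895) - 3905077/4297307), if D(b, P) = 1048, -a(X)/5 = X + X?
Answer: sqrt(19336474815229313)/4297307 ≈ 32.359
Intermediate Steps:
a(X) = -10*X (a(X) = -5*(X + X) = -10*X)
sqrt(D(a(-13), 1895) - 3905077/4297307) = sqrt(1048 - 3905077/4297307) = sqrt(4499672659/4297307) = sqrt(19336474815229313)/4297307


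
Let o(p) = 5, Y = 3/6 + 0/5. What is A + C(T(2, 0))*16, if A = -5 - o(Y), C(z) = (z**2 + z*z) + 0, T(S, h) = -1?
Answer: 22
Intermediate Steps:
Y = 1/2 (Y = 3*(1/6) + 0*(1/5) = 1/2 + 0 = 1/2 ≈ 0.50000)
C(z) = 2*z**2 (C(z) = (z**2 + z**2) + 0 = 2*z**2 + 0 = 2*z**2)
A = -10 (A = -5 - 1*5 = -5 - 5 = -10)
A + C(T(2, 0))*16 = -10 + (2*(-1)**2)*16 = -10 + (2*1)*16 = -10 + 2*16 = -10 + 32 = 22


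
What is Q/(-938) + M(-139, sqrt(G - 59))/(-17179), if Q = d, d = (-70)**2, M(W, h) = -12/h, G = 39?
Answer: -350/67 - 6*I*sqrt(5)/85895 ≈ -5.2239 - 0.0001562*I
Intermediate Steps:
d = 4900
Q = 4900
Q/(-938) + M(-139, sqrt(G - 59))/(-17179) = 4900/(-938) - 12/sqrt(39 - 59)/(-17179) = 4900*(-1/938) - 12*(-I*sqrt(5)/10)*(-1/17179) = -350/67 - 12*(-I*sqrt(5)/10)*(-1/17179) = -350/67 - (-6)*I*sqrt(5)/5*(-1/17179) = -350/67 + (6*I*sqrt(5)/5)*(-1/17179) = -350/67 - 6*I*sqrt(5)/85895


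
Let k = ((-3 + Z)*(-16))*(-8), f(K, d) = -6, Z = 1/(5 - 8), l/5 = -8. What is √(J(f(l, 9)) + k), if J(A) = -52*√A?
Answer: 2*√(-960 - 117*I*√6)/3 ≈ 3.0501 - 20.88*I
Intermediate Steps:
l = -40 (l = 5*(-8) = -40)
Z = -⅓ (Z = 1/(-3) = -⅓ ≈ -0.33333)
k = -1280/3 (k = ((-3 - ⅓)*(-16))*(-8) = -10/3*(-16)*(-8) = (160/3)*(-8) = -1280/3 ≈ -426.67)
√(J(f(l, 9)) + k) = √(-52*I*√6 - 1280/3) = √(-1280/3 - 52*I*√6)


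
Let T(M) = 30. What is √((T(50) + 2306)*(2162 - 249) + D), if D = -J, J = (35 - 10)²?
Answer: √4468143 ≈ 2113.8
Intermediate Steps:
J = 625 (J = 25² = 625)
D = -625 (D = -1*625 = -625)
√((T(50) + 2306)*(2162 - 249) + D) = √((30 + 2306)*(2162 - 249) - 625) = √(2336*1913 - 625) = √(4468768 - 625) = √4468143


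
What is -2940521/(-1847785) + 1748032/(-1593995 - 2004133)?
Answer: 459398977223/415535434155 ≈ 1.1056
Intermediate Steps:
-2940521/(-1847785) + 1748032/(-1593995 - 2004133) = -2940521*(-1/1847785) + 1748032/(-3598128) = 2940521/1847785 + 1748032*(-1/3598128) = 2940521/1847785 - 109252/224883 = 459398977223/415535434155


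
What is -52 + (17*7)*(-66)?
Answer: -7906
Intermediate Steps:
-52 + (17*7)*(-66) = -52 + 119*(-66) = -52 - 7854 = -7906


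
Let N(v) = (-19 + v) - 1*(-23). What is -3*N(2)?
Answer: -18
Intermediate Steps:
N(v) = 4 + v (N(v) = (-19 + v) + 23 = 4 + v)
-3*N(2) = -3*(4 + 2) = -3*6 = -18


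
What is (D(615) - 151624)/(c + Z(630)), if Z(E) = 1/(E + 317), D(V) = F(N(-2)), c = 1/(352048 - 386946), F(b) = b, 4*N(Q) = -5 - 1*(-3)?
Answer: -1670316011849/11317 ≈ -1.4759e+8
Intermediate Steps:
N(Q) = -½ (N(Q) = (-5 - 1*(-3))/4 = (-5 + 3)/4 = (¼)*(-2) = -½)
c = -1/34898 (c = 1/(-34898) = -1/34898 ≈ -2.8655e-5)
D(V) = -½
Z(E) = 1/(317 + E)
(D(615) - 151624)/(c + Z(630)) = (-½ - 151624)/(-1/34898 + 1/(317 + 630)) = -303249/(2*(-1/34898 + 1/947)) = -303249/(2*33951/33048406) = -303249/2*33048406/33951 = -1670316011849/11317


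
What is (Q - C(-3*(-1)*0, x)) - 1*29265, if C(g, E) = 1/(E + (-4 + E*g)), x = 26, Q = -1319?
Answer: -672849/22 ≈ -30584.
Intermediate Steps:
C(g, E) = 1/(-4 + E + E*g)
(Q - C(-3*(-1)*0, x)) - 1*29265 = (-1319 - 1/(-4 + 26 + 26*(-3*(-1)*0))) - 1*29265 = (-1319 - 1/(-4 + 26 + 26*(3*0))) - 29265 = (-1319 - 1/(-4 + 26 + 26*0)) - 29265 = (-1319 - 1/(-4 + 26 + 0)) - 29265 = (-1319 - 1/22) - 29265 = -29019/22 - 29265 = -672849/22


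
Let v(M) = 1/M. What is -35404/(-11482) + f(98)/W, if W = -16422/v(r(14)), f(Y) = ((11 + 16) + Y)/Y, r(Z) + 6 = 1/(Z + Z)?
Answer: 169916179243/55105901319 ≈ 3.0834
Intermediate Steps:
r(Z) = -6 + 1/(2*Z) (r(Z) = -6 + 1/(Z + Z) = -6 + 1/(2*Z))
f(Y) = (27 + Y)/Y
W = 195891/2 (W = -16422/(1/(-6 + (½)/14)) = -16422/(1/(-6 + (½)*(1/14))) = -16422/(1/(-6 + 1/28)) = -16422/(1/(-167/28)) = -16422/(-28/167) = -16422*(-167/28) = 195891/2 ≈ 97946.)
-35404/(-11482) + f(98)/W = -35404/(-11482) + ((27 + 98)/98)/(195891/2) = -35404*(-1/11482) + ((1/98)*125)*(2/195891) = 17702/5741 + (125/98)*(2/195891) = 17702/5741 + 125/9598659 = 169916179243/55105901319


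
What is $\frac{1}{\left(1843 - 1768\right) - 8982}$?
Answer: $- \frac{1}{8907} \approx -0.00011227$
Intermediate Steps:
$\frac{1}{\left(1843 - 1768\right) - 8982} = \frac{1}{75 - 8982} = \frac{1}{-8907} = - \frac{1}{8907}$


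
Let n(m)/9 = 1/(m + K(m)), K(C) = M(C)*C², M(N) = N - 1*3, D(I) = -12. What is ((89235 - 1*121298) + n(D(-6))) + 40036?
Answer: 5772449/724 ≈ 7973.0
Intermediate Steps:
M(N) = -3 + N (M(N) = N - 3 = -3 + N)
K(C) = C²*(-3 + C) (K(C) = (-3 + C)*C² = C²*(-3 + C))
n(m) = 9/(m + m²*(-3 + m))
((89235 - 1*121298) + n(D(-6))) + 40036 = ((89235 - 1*121298) + 9/(-12*(1 - 12*(-3 - 12)))) + 40036 = ((89235 - 121298) + 9*(-1/12)/(1 - 12*(-15))) + 40036 = (-32063 + 9*(-1/12)/(1 + 180)) + 40036 = (-32063 + 9*(-1/12)/181) + 40036 = (-32063 + 9*(-1/12)*(1/181)) + 40036 = (-32063 - 3/724) + 40036 = -23213615/724 + 40036 = 5772449/724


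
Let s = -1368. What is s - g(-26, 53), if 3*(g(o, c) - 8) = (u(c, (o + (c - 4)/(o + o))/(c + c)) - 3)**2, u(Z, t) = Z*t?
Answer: -15860939/10816 ≈ -1466.4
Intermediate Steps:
g(o, c) = 8 + (-3 + o/2 + (-4 + c)/(4*o))**2/3 (g(o, c) = 8 + (c*((o + (c - 4)/(o + o))/(c + c)) - 3)**2/3 = 8 + (c*((o + (-4 + c)/((2*o)))/((2*c))) - 3)**2/3 = 8 + (c*((o + (-4 + c)*(1/(2*o)))*(1/(2*c))) - 3)**2/3 = 8 + (c*((o + (-4 + c)/(2*o))*(1/(2*c))) - 3)**2/3 = 8 + (c*((o + (-4 + c)/(2*o))/(2*c)) - 3)**2/3 = 8 + ((o/2 + (-4 + c)/(4*o)) - 3)**2/3 = 8 + (-3 + o/2 + (-4 + c)/(4*o))**2/3)
s - g(-26, 53) = -1368 - (8 + (1/48)*(-4 + 53 - 12*(-26) + 2*(-26)**2)**2/(-26)**2) = -1368 - (8 + (1/48)*(1/676)*(-4 + 53 + 312 + 2*676)**2) = -1368 - (8 + (1/48)*(1/676)*(-4 + 53 + 312 + 1352)**2) = -1368 - (8 + (1/48)*(1/676)*1713**2) = -1368 - (8 + (1/48)*(1/676)*2934369) = -1368 - (8 + 978123/10816) = -1368 - 1*1064651/10816 = -1368 - 1064651/10816 = -15860939/10816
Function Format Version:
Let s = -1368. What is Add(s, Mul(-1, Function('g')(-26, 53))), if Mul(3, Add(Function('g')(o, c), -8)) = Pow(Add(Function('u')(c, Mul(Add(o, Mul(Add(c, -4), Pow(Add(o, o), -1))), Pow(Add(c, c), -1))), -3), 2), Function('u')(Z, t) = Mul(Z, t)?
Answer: Rational(-15860939, 10816) ≈ -1466.4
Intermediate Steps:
Function('g')(o, c) = Add(8, Mul(Rational(1, 3), Pow(Add(-3, Mul(Rational(1, 2), o), Mul(Rational(1, 4), Pow(o, -1), Add(-4, c))), 2))) (Function('g')(o, c) = Add(8, Mul(Rational(1, 3), Pow(Add(Mul(c, Mul(Add(o, Mul(Add(c, -4), Pow(Add(o, o), -1))), Pow(Add(c, c), -1))), -3), 2))) = Add(8, Mul(Rational(1, 3), Pow(Add(Mul(c, Mul(Add(o, Mul(Add(-4, c), Pow(Mul(2, o), -1))), Pow(Mul(2, c), -1))), -3), 2))) = Add(8, Mul(Rational(1, 3), Pow(Add(Mul(c, Mul(Add(o, Mul(Add(-4, c), Mul(Rational(1, 2), Pow(o, -1)))), Mul(Rational(1, 2), Pow(c, -1)))), -3), 2))) = Add(8, Mul(Rational(1, 3), Pow(Add(Mul(c, Mul(Add(o, Mul(Rational(1, 2), Pow(o, -1), Add(-4, c))), Mul(Rational(1, 2), Pow(c, -1)))), -3), 2))) = Add(8, Mul(Rational(1, 3), Pow(Add(Mul(c, Mul(Rational(1, 2), Pow(c, -1), Add(o, Mul(Rational(1, 2), Pow(o, -1), Add(-4, c))))), -3), 2))) = Add(8, Mul(Rational(1, 3), Pow(Add(Add(Mul(Rational(1, 2), o), Mul(Rational(1, 4), Pow(o, -1), Add(-4, c))), -3), 2))) = Add(8, Mul(Rational(1, 3), Pow(Add(-3, Mul(Rational(1, 2), o), Mul(Rational(1, 4), Pow(o, -1), Add(-4, c))), 2))))
Add(s, Mul(-1, Function('g')(-26, 53))) = Add(-1368, Mul(-1, Add(8, Mul(Rational(1, 48), Pow(-26, -2), Pow(Add(-4, 53, Mul(-12, -26), Mul(2, Pow(-26, 2))), 2))))) = Add(-1368, Mul(-1, Add(8, Mul(Rational(1, 48), Rational(1, 676), Pow(Add(-4, 53, 312, Mul(2, 676)), 2))))) = Add(-1368, Mul(-1, Add(8, Mul(Rational(1, 48), Rational(1, 676), Pow(Add(-4, 53, 312, 1352), 2))))) = Add(-1368, Mul(-1, Add(8, Mul(Rational(1, 48), Rational(1, 676), Pow(1713, 2))))) = Add(-1368, Mul(-1, Add(8, Mul(Rational(1, 48), Rational(1, 676), 2934369)))) = Add(-1368, Mul(-1, Add(8, Rational(978123, 10816)))) = Add(-1368, Mul(-1, Rational(1064651, 10816))) = Add(-1368, Rational(-1064651, 10816)) = Rational(-15860939, 10816)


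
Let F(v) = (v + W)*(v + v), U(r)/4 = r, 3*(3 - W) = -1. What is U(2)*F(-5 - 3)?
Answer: 1792/3 ≈ 597.33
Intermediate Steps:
W = 10/3 (W = 3 - 1/3*(-1) = 3 + 1/3 = 10/3 ≈ 3.3333)
U(r) = 4*r
F(v) = 2*v*(10/3 + v) (F(v) = (v + 10/3)*(v + v) = (10/3 + v)*(2*v) = 2*v*(10/3 + v))
U(2)*F(-5 - 3) = (4*2)*(2*(-5 - 3)*(10 + 3*(-5 - 3))/3) = 8*(2*(-5 - 1*3)*(10 + 3*(-5 - 1*3))/3) = 8*(2*(-5 - 3)*(10 + 3*(-5 - 3))/3) = 8*((2/3)*(-8)*(10 + 3*(-8))) = 8*((2/3)*(-8)*(10 - 24)) = 8*((2/3)*(-8)*(-14)) = 8*(224/3) = 1792/3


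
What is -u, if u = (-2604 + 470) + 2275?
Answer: -141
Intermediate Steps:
u = 141 (u = -2134 + 2275 = 141)
-u = -1*141 = -141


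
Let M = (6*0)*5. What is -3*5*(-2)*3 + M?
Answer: 90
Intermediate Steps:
M = 0 (M = 0*5 = 0)
-3*5*(-2)*3 + M = -3*5*(-2)*3 + 0 = -(-30)*3 + 0 = -3*(-30) + 0 = 90 + 0 = 90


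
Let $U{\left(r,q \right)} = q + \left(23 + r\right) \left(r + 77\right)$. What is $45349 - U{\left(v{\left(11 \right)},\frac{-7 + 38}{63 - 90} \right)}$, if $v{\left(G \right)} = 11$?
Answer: $\frac{1143670}{27} \approx 42358.0$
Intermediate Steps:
$U{\left(r,q \right)} = q + \left(23 + r\right) \left(77 + r\right)$
$45349 - U{\left(v{\left(11 \right)},\frac{-7 + 38}{63 - 90} \right)} = 45349 - \left(1771 + \frac{-7 + 38}{63 - 90} + 11^{2} + 100 \cdot 11\right) = 45349 - \left(1771 + \frac{31}{-27} + 121 + 1100\right) = 45349 - \left(1771 + 31 \left(- \frac{1}{27}\right) + 121 + 1100\right) = 45349 - \left(1771 - \frac{31}{27} + 121 + 1100\right) = 45349 - \frac{80753}{27} = \frac{1143670}{27}$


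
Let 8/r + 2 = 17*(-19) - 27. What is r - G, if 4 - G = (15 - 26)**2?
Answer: 5147/44 ≈ 116.98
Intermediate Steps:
G = -117 (G = 4 - (15 - 26)**2 = 4 - 1*(-11)**2 = 4 - 1*121 = 4 - 121 = -117)
r = -1/44 (r = 8/(-2 + (17*(-19) - 27)) = 8/(-2 + (-323 - 27)) = 8/(-2 - 350) = 8/(-352) = 8*(-1/352) = -1/44 ≈ -0.022727)
r - G = -1/44 - 1*(-117) = -1/44 + 117 = 5147/44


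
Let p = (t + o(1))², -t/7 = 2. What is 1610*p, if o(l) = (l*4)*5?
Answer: 57960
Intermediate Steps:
t = -14 (t = -7*2 = -14)
o(l) = 20*l (o(l) = (4*l)*5 = 20*l)
p = 36 (p = (-14 + 20*1)² = (-14 + 20)² = 6² = 36)
1610*p = 1610*36 = 57960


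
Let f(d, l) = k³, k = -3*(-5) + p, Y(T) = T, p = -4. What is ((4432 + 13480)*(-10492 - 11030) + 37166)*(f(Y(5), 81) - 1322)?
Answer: -3469184082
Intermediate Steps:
k = 11 (k = -3*(-5) - 4 = 15 - 4 = 11)
f(d, l) = 1331 (f(d, l) = 11³ = 1331)
((4432 + 13480)*(-10492 - 11030) + 37166)*(f(Y(5), 81) - 1322) = ((4432 + 13480)*(-10492 - 11030) + 37166)*(1331 - 1322) = (17912*(-21522) + 37166)*9 = (-385502064 + 37166)*9 = -385464898*9 = -3469184082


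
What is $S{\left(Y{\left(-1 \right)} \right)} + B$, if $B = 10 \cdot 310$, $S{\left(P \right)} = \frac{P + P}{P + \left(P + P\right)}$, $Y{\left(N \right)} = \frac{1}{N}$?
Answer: $\frac{9302}{3} \approx 3100.7$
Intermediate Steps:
$S{\left(P \right)} = \frac{2}{3}$ ($S{\left(P \right)} = \frac{2 P}{P + 2 P} = \frac{2 P}{3 P} = 2 P \frac{1}{3 P} = \frac{2}{3}$)
$B = 3100$
$S{\left(Y{\left(-1 \right)} \right)} + B = \frac{2}{3} + 3100 = \frac{9302}{3}$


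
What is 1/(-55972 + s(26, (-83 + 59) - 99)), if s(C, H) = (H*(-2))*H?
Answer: -1/86230 ≈ -1.1597e-5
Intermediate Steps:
s(C, H) = -2*H² (s(C, H) = (-2*H)*H = -2*H²)
1/(-55972 + s(26, (-83 + 59) - 99)) = 1/(-55972 - 2*((-83 + 59) - 99)²) = 1/(-55972 - 2*(-24 - 99)²) = 1/(-55972 - 2*(-123)²) = 1/(-55972 - 2*15129) = 1/(-55972 - 30258) = 1/(-86230) = -1/86230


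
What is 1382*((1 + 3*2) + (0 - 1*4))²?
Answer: 12438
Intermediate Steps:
1382*((1 + 3*2) + (0 - 1*4))² = 1382*((1 + 6) + (0 - 4))² = 1382*(7 - 4)² = 1382*3² = 1382*9 = 12438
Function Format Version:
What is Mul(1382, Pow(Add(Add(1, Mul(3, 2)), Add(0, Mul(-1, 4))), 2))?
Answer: 12438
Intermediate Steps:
Mul(1382, Pow(Add(Add(1, Mul(3, 2)), Add(0, Mul(-1, 4))), 2)) = Mul(1382, Pow(Add(Add(1, 6), Add(0, -4)), 2)) = Mul(1382, Pow(Add(7, -4), 2)) = Mul(1382, Pow(3, 2)) = Mul(1382, 9) = 12438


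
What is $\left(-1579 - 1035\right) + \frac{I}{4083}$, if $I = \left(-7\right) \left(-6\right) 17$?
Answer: $- \frac{3557416}{1361} \approx -2613.8$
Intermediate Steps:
$I = 714$ ($I = 42 \cdot 17 = 714$)
$\left(-1579 - 1035\right) + \frac{I}{4083} = \left(-1579 - 1035\right) + \frac{714}{4083} = \left(-1579 - 1035\right) + 714 \cdot \frac{1}{4083} = -2614 + \frac{238}{1361} = - \frac{3557416}{1361}$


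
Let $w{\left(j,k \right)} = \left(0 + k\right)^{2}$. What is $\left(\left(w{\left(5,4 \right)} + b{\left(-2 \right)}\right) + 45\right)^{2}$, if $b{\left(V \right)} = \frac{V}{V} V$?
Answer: $3481$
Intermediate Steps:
$w{\left(j,k \right)} = k^{2}$
$b{\left(V \right)} = V$ ($b{\left(V \right)} = 1 V = V$)
$\left(\left(w{\left(5,4 \right)} + b{\left(-2 \right)}\right) + 45\right)^{2} = \left(\left(4^{2} - 2\right) + 45\right)^{2} = \left(\left(16 - 2\right) + 45\right)^{2} = \left(14 + 45\right)^{2} = 59^{2} = 3481$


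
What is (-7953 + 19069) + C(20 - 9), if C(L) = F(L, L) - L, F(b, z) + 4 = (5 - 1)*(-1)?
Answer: 11097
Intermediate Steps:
F(b, z) = -8 (F(b, z) = -4 + (5 - 1)*(-1) = -4 + 4*(-1) = -4 - 4 = -8)
C(L) = -8 - L
(-7953 + 19069) + C(20 - 9) = (-7953 + 19069) + (-8 - (20 - 9)) = 11116 + (-8 - 1*11) = 11116 + (-8 - 11) = 11116 - 19 = 11097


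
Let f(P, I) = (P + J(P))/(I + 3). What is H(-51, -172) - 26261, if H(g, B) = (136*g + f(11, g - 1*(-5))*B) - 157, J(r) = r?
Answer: -33266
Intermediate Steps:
f(P, I) = 2*P/(3 + I) (f(P, I) = (P + P)/(I + 3) = (2*P)/(3 + I) = 2*P/(3 + I))
H(g, B) = -157 + 136*g + 22*B/(8 + g) (H(g, B) = (136*g + (2*11/(3 + (g - 1*(-5))))*B) - 157 = (136*g + (2*11/(3 + (g + 5)))*B) - 157 = (136*g + (2*11/(3 + (5 + g)))*B) - 157 = (136*g + (2*11/(8 + g))*B) - 157 = (136*g + (22/(8 + g))*B) - 157 = (136*g + 22*B/(8 + g)) - 157 = -157 + 136*g + 22*B/(8 + g))
H(-51, -172) - 26261 = (22*(-172) + (-157 + 136*(-51))*(8 - 51))/(8 - 51) - 26261 = (-3784 + (-157 - 6936)*(-43))/(-43) - 26261 = -(-3784 - 7093*(-43))/43 - 26261 = -(-3784 + 304999)/43 - 26261 = -1/43*301215 - 26261 = -7005 - 26261 = -33266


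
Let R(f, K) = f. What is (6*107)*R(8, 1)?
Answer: 5136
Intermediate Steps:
(6*107)*R(8, 1) = (6*107)*8 = 642*8 = 5136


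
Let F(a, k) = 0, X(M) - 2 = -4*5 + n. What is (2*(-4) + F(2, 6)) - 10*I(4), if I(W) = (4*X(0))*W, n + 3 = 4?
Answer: 2712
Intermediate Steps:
n = 1 (n = -3 + 4 = 1)
X(M) = -17 (X(M) = 2 + (-4*5 + 1) = 2 + (-20 + 1) = 2 - 19 = -17)
I(W) = -68*W (I(W) = (4*(-17))*W = -68*W)
(2*(-4) + F(2, 6)) - 10*I(4) = (2*(-4) + 0) - (-680)*4 = (-8 + 0) - 10*(-272) = -8 + 2720 = 2712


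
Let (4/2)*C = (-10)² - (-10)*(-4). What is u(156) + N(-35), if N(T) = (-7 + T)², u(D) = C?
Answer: 1794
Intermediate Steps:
C = 30 (C = ((-10)² - (-10)*(-4))/2 = (100 - 1*40)/2 = (100 - 40)/2 = (½)*60 = 30)
u(D) = 30
u(156) + N(-35) = 30 + (-7 - 35)² = 30 + (-42)² = 30 + 1764 = 1794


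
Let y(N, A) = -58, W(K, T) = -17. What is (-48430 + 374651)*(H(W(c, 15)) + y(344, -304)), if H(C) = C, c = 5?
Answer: -24466575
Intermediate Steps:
(-48430 + 374651)*(H(W(c, 15)) + y(344, -304)) = (-48430 + 374651)*(-17 - 58) = 326221*(-75) = -24466575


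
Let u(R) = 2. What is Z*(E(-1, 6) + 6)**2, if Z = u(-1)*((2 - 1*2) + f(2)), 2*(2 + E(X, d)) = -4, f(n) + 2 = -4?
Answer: -48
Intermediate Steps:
f(n) = -6 (f(n) = -2 - 4 = -6)
E(X, d) = -4 (E(X, d) = -2 + (1/2)*(-4) = -2 - 2 = -4)
Z = -12 (Z = 2*((2 - 1*2) - 6) = 2*((2 - 2) - 6) = 2*(0 - 6) = 2*(-6) = -12)
Z*(E(-1, 6) + 6)**2 = -12*(-4 + 6)**2 = -12*2**2 = -12*4 = -48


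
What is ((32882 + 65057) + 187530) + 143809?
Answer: 429278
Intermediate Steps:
((32882 + 65057) + 187530) + 143809 = (97939 + 187530) + 143809 = 285469 + 143809 = 429278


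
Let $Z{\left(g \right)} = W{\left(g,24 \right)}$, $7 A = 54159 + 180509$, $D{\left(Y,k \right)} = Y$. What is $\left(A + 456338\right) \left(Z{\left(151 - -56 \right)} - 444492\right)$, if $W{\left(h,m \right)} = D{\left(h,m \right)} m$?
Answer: $-215306105688$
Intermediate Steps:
$W{\left(h,m \right)} = h m$
$A = 33524$ ($A = \frac{54159 + 180509}{7} = \frac{1}{7} \cdot 234668 = 33524$)
$Z{\left(g \right)} = 24 g$ ($Z{\left(g \right)} = g 24 = 24 g$)
$\left(A + 456338\right) \left(Z{\left(151 - -56 \right)} - 444492\right) = \left(33524 + 456338\right) \left(24 \left(151 - -56\right) - 444492\right) = 489862 \left(24 \left(151 + 56\right) - 444492\right) = 489862 \left(24 \cdot 207 - 444492\right) = 489862 \left(4968 - 444492\right) = 489862 \left(-439524\right) = -215306105688$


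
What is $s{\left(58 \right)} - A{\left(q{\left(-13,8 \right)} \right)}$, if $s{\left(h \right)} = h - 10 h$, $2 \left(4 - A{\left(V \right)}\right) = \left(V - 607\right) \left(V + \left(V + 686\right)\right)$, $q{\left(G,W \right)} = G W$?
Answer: $-170455$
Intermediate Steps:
$A{\left(V \right)} = 4 - \frac{\left(-607 + V\right) \left(686 + 2 V\right)}{2}$ ($A{\left(V \right)} = 4 - \frac{\left(V - 607\right) \left(V + \left(V + 686\right)\right)}{2} = 4 - \frac{\left(-607 + V\right) \left(V + \left(686 + V\right)\right)}{2} = 4 - \frac{\left(-607 + V\right) \left(686 + 2 V\right)}{2}$)
$s{\left(h \right)} = - 9 h$
$s{\left(58 \right)} - A{\left(q{\left(-13,8 \right)} \right)} = \left(-9\right) 58 - \left(208205 - \left(\left(-13\right) 8\right)^{2} + 264 \left(\left(-13\right) 8\right)\right) = -522 - \left(208205 - \left(-104\right)^{2} + 264 \left(-104\right)\right) = -522 - \left(208205 - 10816 - 27456\right) = -522 - 169933 = -170455$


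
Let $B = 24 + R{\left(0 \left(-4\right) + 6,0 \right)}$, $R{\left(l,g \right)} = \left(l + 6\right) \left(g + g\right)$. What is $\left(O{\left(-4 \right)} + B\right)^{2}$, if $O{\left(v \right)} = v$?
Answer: $400$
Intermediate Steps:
$R{\left(l,g \right)} = 2 g \left(6 + l\right)$ ($R{\left(l,g \right)} = \left(6 + l\right) 2 g = 2 g \left(6 + l\right)$)
$B = 24$ ($B = 24 + 2 \cdot 0 \left(6 + \left(0 \left(-4\right) + 6\right)\right) = 24 + 2 \cdot 0 \left(6 + \left(0 + 6\right)\right) = 24 + 2 \cdot 0 \left(6 + 6\right) = 24 + 2 \cdot 0 \cdot 12 = 24 + 0 = 24$)
$\left(O{\left(-4 \right)} + B\right)^{2} = \left(-4 + 24\right)^{2} = 20^{2} = 400$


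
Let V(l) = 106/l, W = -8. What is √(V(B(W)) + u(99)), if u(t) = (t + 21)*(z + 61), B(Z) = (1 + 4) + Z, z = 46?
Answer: √115242/3 ≈ 113.16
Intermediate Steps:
B(Z) = 5 + Z
u(t) = 2247 + 107*t (u(t) = (t + 21)*(46 + 61) = (21 + t)*107 = 2247 + 107*t)
√(V(B(W)) + u(99)) = √(106/(5 - 8) + (2247 + 107*99)) = √(106/(-3) + (2247 + 10593)) = √(106*(-⅓) + 12840) = √(-106/3 + 12840) = √(38414/3) = √115242/3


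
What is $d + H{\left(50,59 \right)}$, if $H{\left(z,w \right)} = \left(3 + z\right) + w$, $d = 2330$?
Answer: $2442$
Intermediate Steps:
$H{\left(z,w \right)} = 3 + w + z$
$d + H{\left(50,59 \right)} = 2330 + \left(3 + 59 + 50\right) = 2330 + 112 = 2442$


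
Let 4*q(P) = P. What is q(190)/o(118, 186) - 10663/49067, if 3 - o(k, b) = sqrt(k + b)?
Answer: -4055053/5789906 - 38*sqrt(19)/59 ≈ -3.5078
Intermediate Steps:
o(k, b) = 3 - sqrt(b + k) (o(k, b) = 3 - sqrt(k + b) = 3 - sqrt(b + k))
q(P) = P/4
q(190)/o(118, 186) - 10663/49067 = ((1/4)*190)/(3 - sqrt(186 + 118)) - 10663/49067 = 95/(2*(3 - sqrt(304))) - 10663*1/49067 = 95/(2*(3 - 4*sqrt(19))) - 10663/49067 = -10663/49067 + 95/(2*(3 - 4*sqrt(19)))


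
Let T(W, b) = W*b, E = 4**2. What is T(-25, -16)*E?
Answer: 6400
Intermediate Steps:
E = 16
T(-25, -16)*E = -25*(-16)*16 = 400*16 = 6400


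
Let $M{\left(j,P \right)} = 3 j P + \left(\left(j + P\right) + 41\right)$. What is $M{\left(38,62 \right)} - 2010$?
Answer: $5199$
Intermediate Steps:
$M{\left(j,P \right)} = 41 + P + j + 3 P j$ ($M{\left(j,P \right)} = 3 P j + \left(\left(P + j\right) + 41\right) = 3 P j + \left(41 + P + j\right) = 41 + P + j + 3 P j$)
$M{\left(38,62 \right)} - 2010 = \left(41 + 62 + 38 + 3 \cdot 62 \cdot 38\right) - 2010 = \left(41 + 62 + 38 + 7068\right) - 2010 = 7209 - 2010 = 5199$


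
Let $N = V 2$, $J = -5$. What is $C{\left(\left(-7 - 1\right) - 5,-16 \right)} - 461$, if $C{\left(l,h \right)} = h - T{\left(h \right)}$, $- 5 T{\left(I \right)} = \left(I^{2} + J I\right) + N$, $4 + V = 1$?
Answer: $-411$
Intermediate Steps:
$V = -3$ ($V = -4 + 1 = -3$)
$N = -6$ ($N = \left(-3\right) 2 = -6$)
$T{\left(I \right)} = \frac{6}{5} + I - \frac{I^{2}}{5}$ ($T{\left(I \right)} = - \frac{\left(I^{2} - 5 I\right) - 6}{5} = - \frac{-6 + I^{2} - 5 I}{5} = \frac{6}{5} + I - \frac{I^{2}}{5}$)
$C{\left(l,h \right)} = - \frac{6}{5} + \frac{h^{2}}{5}$ ($C{\left(l,h \right)} = h - \left(\frac{6}{5} + h - \frac{h^{2}}{5}\right) = - \frac{6}{5} + \frac{h^{2}}{5}$)
$C{\left(\left(-7 - 1\right) - 5,-16 \right)} - 461 = \left(- \frac{6}{5} + \frac{\left(-16\right)^{2}}{5}\right) - 461 = \left(- \frac{6}{5} + \frac{1}{5} \cdot 256\right) - 461 = \left(- \frac{6}{5} + \frac{256}{5}\right) - 461 = 50 - 461 = -411$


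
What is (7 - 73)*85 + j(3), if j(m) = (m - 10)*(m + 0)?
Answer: -5631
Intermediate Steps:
j(m) = m*(-10 + m) (j(m) = (-10 + m)*m = m*(-10 + m))
(7 - 73)*85 + j(3) = (7 - 73)*85 + 3*(-10 + 3) = -66*85 + 3*(-7) = -5610 - 21 = -5631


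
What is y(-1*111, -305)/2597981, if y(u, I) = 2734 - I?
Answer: 3039/2597981 ≈ 0.0011698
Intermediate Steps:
y(-1*111, -305)/2597981 = (2734 - 1*(-305))/2597981 = (2734 + 305)*(1/2597981) = 3039*(1/2597981) = 3039/2597981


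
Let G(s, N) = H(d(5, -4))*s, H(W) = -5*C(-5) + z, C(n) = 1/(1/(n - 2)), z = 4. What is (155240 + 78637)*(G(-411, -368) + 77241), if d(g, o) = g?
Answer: 14316078924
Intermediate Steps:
C(n) = -2 + n (C(n) = 1/(1/(-2 + n)) = -2 + n)
H(W) = 39 (H(W) = -5*(-2 - 5) + 4 = -5*(-7) + 4 = 35 + 4 = 39)
G(s, N) = 39*s
(155240 + 78637)*(G(-411, -368) + 77241) = (155240 + 78637)*(39*(-411) + 77241) = 233877*(-16029 + 77241) = 233877*61212 = 14316078924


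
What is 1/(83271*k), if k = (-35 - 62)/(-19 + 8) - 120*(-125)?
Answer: 11/13747792287 ≈ 8.0013e-10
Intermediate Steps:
k = 165097/11 (k = -97/(-11) + 15000 = -97*(-1/11) + 15000 = 97/11 + 15000 = 165097/11 ≈ 15009.)
1/(83271*k) = 1/(83271*(165097/11)) = (1/83271)*(11/165097) = 11/13747792287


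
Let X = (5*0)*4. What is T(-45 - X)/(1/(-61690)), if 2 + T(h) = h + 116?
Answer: -4256610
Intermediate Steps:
X = 0 (X = 0*4 = 0)
T(h) = 114 + h (T(h) = -2 + (h + 116) = -2 + (116 + h) = 114 + h)
T(-45 - X)/(1/(-61690)) = (114 + (-45 - 1*0))/(1/(-61690)) = (114 + (-45 + 0))/(-1/61690) = (114 - 45)*(-61690) = 69*(-61690) = -4256610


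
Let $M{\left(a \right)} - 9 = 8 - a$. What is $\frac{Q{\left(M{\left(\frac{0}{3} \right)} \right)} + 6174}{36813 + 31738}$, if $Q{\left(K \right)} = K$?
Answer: $\frac{6191}{68551} \approx 0.090312$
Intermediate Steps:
$M{\left(a \right)} = 17 - a$ ($M{\left(a \right)} = 9 - \left(-8 + a\right) = 17 - a$)
$\frac{Q{\left(M{\left(\frac{0}{3} \right)} \right)} + 6174}{36813 + 31738} = \frac{\left(17 - \frac{0}{3}\right) + 6174}{36813 + 31738} = \frac{\left(17 - 0 \cdot \frac{1}{3}\right) + 6174}{68551} = \left(\left(17 - 0\right) + 6174\right) \frac{1}{68551} = \left(\left(17 + 0\right) + 6174\right) \frac{1}{68551} = \left(17 + 6174\right) \frac{1}{68551} = 6191 \cdot \frac{1}{68551} = \frac{6191}{68551}$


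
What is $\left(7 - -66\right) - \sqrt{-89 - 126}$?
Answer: $73 - i \sqrt{215} \approx 73.0 - 14.663 i$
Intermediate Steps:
$\left(7 - -66\right) - \sqrt{-89 - 126} = \left(7 + 66\right) - \sqrt{-215} = 73 - i \sqrt{215}$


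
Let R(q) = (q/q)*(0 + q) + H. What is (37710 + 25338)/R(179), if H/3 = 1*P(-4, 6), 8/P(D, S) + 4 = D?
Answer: 7881/22 ≈ 358.23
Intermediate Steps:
P(D, S) = 8/(-4 + D)
H = -3 (H = 3*(1*(8/(-4 - 4))) = 3*(1*(8/(-8))) = 3*(1*(8*(-⅛))) = 3*(1*(-1)) = 3*(-1) = -3)
R(q) = -3 + q (R(q) = (q/q)*(0 + q) - 3 = 1*q - 3 = q - 3 = -3 + q)
(37710 + 25338)/R(179) = (37710 + 25338)/(-3 + 179) = 63048/176 = 63048*(1/176) = 7881/22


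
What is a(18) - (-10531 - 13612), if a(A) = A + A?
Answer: 24179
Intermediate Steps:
a(A) = 2*A
a(18) - (-10531 - 13612) = 2*18 - (-10531 - 13612) = 36 - 1*(-24143) = 36 + 24143 = 24179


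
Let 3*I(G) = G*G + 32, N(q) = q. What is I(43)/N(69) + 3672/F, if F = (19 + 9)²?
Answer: 31039/2254 ≈ 13.771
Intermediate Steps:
F = 784 (F = 28² = 784)
I(G) = 32/3 + G²/3 (I(G) = (G*G + 32)/3 = (G² + 32)/3 = (32 + G²)/3 = 32/3 + G²/3)
I(43)/N(69) + 3672/F = (32/3 + (⅓)*43²)/69 + 3672/784 = (32/3 + (⅓)*1849)*(1/69) + 3672*(1/784) = (32/3 + 1849/3)*(1/69) + 459/98 = 627*(1/69) + 459/98 = 209/23 + 459/98 = 31039/2254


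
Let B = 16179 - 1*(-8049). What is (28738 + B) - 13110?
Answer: 39856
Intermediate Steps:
B = 24228 (B = 16179 + 8049 = 24228)
(28738 + B) - 13110 = (28738 + 24228) - 13110 = 52966 - 13110 = 39856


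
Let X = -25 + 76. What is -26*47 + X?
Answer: -1171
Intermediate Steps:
X = 51
-26*47 + X = -26*47 + 51 = -1222 + 51 = -1171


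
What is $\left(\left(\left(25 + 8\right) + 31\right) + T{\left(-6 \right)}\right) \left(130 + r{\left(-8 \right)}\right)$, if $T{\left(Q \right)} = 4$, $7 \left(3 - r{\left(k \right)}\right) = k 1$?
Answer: $\frac{63852}{7} \approx 9121.7$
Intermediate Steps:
$r{\left(k \right)} = 3 - \frac{k}{7}$ ($r{\left(k \right)} = 3 - \frac{k 1}{7} = 3 - \frac{k}{7}$)
$\left(\left(\left(25 + 8\right) + 31\right) + T{\left(-6 \right)}\right) \left(130 + r{\left(-8 \right)}\right) = \left(\left(\left(25 + 8\right) + 31\right) + 4\right) \left(130 + \left(3 - - \frac{8}{7}\right)\right) = \left(\left(33 + 31\right) + 4\right) \left(130 + \left(3 + \frac{8}{7}\right)\right) = \left(64 + 4\right) \left(130 + \frac{29}{7}\right) = 68 \cdot \frac{939}{7} = \frac{63852}{7}$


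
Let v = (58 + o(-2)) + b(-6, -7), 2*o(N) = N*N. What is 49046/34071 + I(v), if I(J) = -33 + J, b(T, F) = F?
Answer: 730466/34071 ≈ 21.440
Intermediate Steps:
o(N) = N²/2 (o(N) = (N*N)/2 = N²/2)
v = 53 (v = (58 + (½)*(-2)²) - 7 = (58 + (½)*4) - 7 = (58 + 2) - 7 = 60 - 7 = 53)
49046/34071 + I(v) = 49046/34071 + (-33 + 53) = 49046*(1/34071) + 20 = 49046/34071 + 20 = 730466/34071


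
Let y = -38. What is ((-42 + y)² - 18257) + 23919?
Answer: 12062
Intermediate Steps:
((-42 + y)² - 18257) + 23919 = ((-42 - 38)² - 18257) + 23919 = ((-80)² - 18257) + 23919 = (6400 - 18257) + 23919 = -11857 + 23919 = 12062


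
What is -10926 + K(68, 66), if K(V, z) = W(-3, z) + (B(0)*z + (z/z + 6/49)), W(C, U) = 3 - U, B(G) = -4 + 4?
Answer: -538406/49 ≈ -10988.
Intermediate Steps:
B(G) = 0
K(V, z) = 202/49 - z (K(V, z) = (3 - z) + (0*z + (z/z + 6/49)) = (3 - z) + (0 + (1 + 6*(1/49))) = (3 - z) + (0 + (1 + 6/49)) = (3 - z) + (0 + 55/49) = (3 - z) + 55/49 = 202/49 - z)
-10926 + K(68, 66) = -10926 + (202/49 - 1*66) = -10926 + (202/49 - 66) = -10926 - 3032/49 = -538406/49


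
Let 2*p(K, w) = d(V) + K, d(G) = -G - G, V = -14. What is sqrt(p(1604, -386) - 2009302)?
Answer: I*sqrt(2008486) ≈ 1417.2*I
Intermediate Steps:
d(G) = -2*G
p(K, w) = 14 + K/2 (p(K, w) = (-2*(-14) + K)/2 = (28 + K)/2 = 14 + K/2)
sqrt(p(1604, -386) - 2009302) = sqrt((14 + (1/2)*1604) - 2009302) = sqrt((14 + 802) - 2009302) = sqrt(816 - 2009302) = sqrt(-2008486) = I*sqrt(2008486)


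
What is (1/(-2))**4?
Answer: 1/16 ≈ 0.062500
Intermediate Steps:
(1/(-2))**4 = (-1/2)**4 = 1/16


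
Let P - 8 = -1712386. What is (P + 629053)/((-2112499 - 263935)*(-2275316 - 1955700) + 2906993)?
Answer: -1083325/10054733183937 ≈ -1.0774e-7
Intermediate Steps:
P = -1712378 (P = 8 - 1712386 = -1712378)
(P + 629053)/((-2112499 - 263935)*(-2275316 - 1955700) + 2906993) = (-1712378 + 629053)/((-2112499 - 263935)*(-2275316 - 1955700) + 2906993) = -1083325/(-2376434*(-4231016) + 2906993) = -1083325/(10054730276944 + 2906993) = -1083325/10054733183937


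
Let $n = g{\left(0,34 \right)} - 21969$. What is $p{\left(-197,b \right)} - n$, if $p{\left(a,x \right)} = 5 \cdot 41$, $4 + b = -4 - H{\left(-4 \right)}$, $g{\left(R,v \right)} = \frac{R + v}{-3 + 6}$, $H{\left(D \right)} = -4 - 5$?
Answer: $\frac{66488}{3} \approx 22163.0$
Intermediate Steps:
$H{\left(D \right)} = -9$
$g{\left(R,v \right)} = \frac{R}{3} + \frac{v}{3}$ ($g{\left(R,v \right)} = \frac{R + v}{3} = \left(R + v\right) \frac{1}{3} = \frac{R}{3} + \frac{v}{3}$)
$b = 1$ ($b = -4 - -5 = -4 + \left(-4 + 9\right) = -4 + 5 = 1$)
$p{\left(a,x \right)} = 205$
$n = - \frac{65873}{3}$ ($n = \left(\frac{1}{3} \cdot 0 + \frac{1}{3} \cdot 34\right) - 21969 = \left(0 + \frac{34}{3}\right) - 21969 = \frac{34}{3} - 21969 = - \frac{65873}{3} \approx -21958.0$)
$p{\left(-197,b \right)} - n = 205 - - \frac{65873}{3} = 205 + \frac{65873}{3} = \frac{66488}{3}$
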